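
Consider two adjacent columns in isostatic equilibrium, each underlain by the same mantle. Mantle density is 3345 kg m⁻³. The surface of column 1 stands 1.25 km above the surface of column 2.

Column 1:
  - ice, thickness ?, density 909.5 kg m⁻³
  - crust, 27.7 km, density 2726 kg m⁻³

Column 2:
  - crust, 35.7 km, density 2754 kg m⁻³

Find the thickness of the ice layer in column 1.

Take the compensation level at the base of the deeper column (depth z_c below the surface of column 1) and equate Σ ρ_i t_i down to z_c; mantle fills any gap and the z_c terms cancel.
Column 1: x×909.5 + 27.7×2726 + (z_c − 27.7 − x)×3345
Column 2: 1.25×0 + 35.7×2754 + (z_c − 1.25 − 35.7)×3345
The z_c×3345 term appears on both sides and cancels. Collect the known terms of each column as K = Σ(ρt)_known − 3345 × (depth of known layers): K_1 = 75510.2 − 3345×27.7 = −17146.3; K_2 = 98317.8 − 3345×(1.25 + 35.7) = −25279.95.
Balance: K_1 − x×(3345 − 909.5) = K_2, so x = (K_1 − K_2)/(3345 − 909.5) = 8133.65/2435.5 = 3.34 km.

3.34 km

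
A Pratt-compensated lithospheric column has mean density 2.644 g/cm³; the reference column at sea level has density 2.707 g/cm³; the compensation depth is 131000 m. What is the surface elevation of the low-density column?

3120 m

ρ_ref D = ρ (D + h) → h = D (ρ_ref − ρ)/ρ.
h = 131000 m × (2.707 − 2.644)/2.644 = 3120 m.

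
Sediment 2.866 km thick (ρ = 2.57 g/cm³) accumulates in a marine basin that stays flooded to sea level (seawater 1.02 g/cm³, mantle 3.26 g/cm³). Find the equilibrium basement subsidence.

1.98 km

Submarine loading: the sediment displaces seawater, and the subsidence is in turn flooded, so s (ρ_m − ρ_w) = t (ρ_sed − ρ_w).
s = 2.866 km × (2.57 − 1.02) / (3.26 − 1.02) = 1.98 km.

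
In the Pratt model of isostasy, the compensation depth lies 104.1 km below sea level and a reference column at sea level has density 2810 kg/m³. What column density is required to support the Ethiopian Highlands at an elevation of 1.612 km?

Pratt balance: ρ_ref D = ρ (D + h).
ρ = ρ_ref D/(D + h) = 2810 × 104.1 km/(104.1 km + 1.612 km) = 2770 kg/m³.

2770 kg/m³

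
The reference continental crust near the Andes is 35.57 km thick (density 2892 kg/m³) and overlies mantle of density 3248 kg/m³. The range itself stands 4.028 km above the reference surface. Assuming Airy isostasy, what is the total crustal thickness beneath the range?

72.3 km

Root depth r = h ρ_c / (ρ_m − ρ_c) = 4.028 km × 2892 / 356 = 32.72 km.
Total thickness = T + h + r = 35.57 km + 4.028 km + 32.72 km = 72.3 km.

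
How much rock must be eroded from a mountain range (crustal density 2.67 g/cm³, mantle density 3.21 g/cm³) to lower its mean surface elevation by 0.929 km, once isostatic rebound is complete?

5.52 km

Net drop Δ = e − u = e − e ρ_c/ρ_m = e (ρ_m − ρ_c)/ρ_m.
e = Δ ρ_m/(ρ_m − ρ_c) = 0.929 km × 3.21/0.54 = 5.52 km.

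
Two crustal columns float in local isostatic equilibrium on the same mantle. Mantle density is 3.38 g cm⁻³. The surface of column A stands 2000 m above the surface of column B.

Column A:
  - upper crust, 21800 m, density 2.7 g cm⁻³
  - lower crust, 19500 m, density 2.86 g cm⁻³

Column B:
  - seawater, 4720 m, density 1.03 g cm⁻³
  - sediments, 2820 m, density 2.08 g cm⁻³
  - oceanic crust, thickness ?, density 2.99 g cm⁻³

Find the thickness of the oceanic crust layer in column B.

Take the compensation level at the base of the deeper column (depth z_c below the surface of column A) and equate Σ ρ_i t_i down to z_c; mantle fills any gap and the z_c terms cancel.
Column A: 21800×2.7 + 19500×2.86 + (z_c − 41300)×3.38
Column B: 2000×0 + 4720×1.03 + 2820×2.08 + x×2.99 + (z_c − 2000 − 7540 − x)×3.38
The z_c×3.38 term appears on both sides and cancels. Collect the known terms of each column as K = Σ(ρt)_known − 3.38 × (depth of known layers): K_A = 114630 − 3.38×41300 = −24964; K_B = 10727.2 − 3.38×(2000 + 7540) = −21518.
Balance: K_A = K_B − x×(3.38 − 2.99), so x = (K_B − K_A)/(3.38 − 2.99) = 3446/0.39 = 8840 m.

8840 m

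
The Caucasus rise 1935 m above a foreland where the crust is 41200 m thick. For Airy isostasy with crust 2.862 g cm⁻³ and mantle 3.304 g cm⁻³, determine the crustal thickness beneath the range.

Root depth r = h ρ_c / (ρ_m − ρ_c) = 1935 m × 2.862 / 0.442 = 12530 m.
Total thickness = T + h + r = 41200 m + 1935 m + 12530 m = 55700 m.

55700 m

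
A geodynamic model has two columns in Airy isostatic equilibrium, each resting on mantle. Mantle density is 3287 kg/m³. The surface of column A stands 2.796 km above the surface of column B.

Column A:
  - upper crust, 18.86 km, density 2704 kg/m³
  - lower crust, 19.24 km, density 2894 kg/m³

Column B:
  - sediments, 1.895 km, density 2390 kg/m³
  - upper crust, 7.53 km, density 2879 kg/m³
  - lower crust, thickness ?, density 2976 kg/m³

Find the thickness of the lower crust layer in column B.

Take the compensation level at the base of the deeper column (depth z_c below the surface of column A) and equate Σ ρ_i t_i down to z_c; mantle fills any gap and the z_c terms cancel.
Column A: 18.86×2704 + 19.24×2894 + (z_c − 38.1)×3287
Column B: 2.796×0 + 1.895×2390 + 7.53×2879 + x×2976 + (z_c − 2.796 − 9.425 − x)×3287
The z_c×3287 term appears on both sides and cancels. Collect the known terms of each column as K = Σ(ρt)_known − 3287 × (depth of known layers): K_A = 106678 − 3287×38.1 = −18556.7; K_B = 26207.92 − 3287×(2.796 + 9.425) = −13962.507.
Balance: K_A = K_B − x×(3287 − 2976), so x = (K_B − K_A)/(3287 − 2976) = 4594.19/311 = 14.8 km.

14.8 km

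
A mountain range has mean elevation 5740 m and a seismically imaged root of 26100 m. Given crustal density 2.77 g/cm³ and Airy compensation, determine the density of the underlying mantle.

Airy balance: ρ_c h = (ρ_m − ρ_c) r → ρ_m = ρ_c (1 + h/r).
ρ_m = 2.77 × (1 + 5740 m/26100 m) = 3.38 g/cm³.

3.38 g/cm³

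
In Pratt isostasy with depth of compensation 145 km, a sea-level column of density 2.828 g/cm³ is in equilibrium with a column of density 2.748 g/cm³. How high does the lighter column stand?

4.22 km

ρ_ref D = ρ (D + h) → h = D (ρ_ref − ρ)/ρ.
h = 145 km × (2.828 − 2.748)/2.748 = 4.22 km.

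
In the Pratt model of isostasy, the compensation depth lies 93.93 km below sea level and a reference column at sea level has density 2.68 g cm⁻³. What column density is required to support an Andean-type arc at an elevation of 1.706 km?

2.63 g cm⁻³

Pratt balance: ρ_ref D = ρ (D + h).
ρ = ρ_ref D/(D + h) = 2.68 × 93.93 km/(93.93 km + 1.706 km) = 2.63 g cm⁻³.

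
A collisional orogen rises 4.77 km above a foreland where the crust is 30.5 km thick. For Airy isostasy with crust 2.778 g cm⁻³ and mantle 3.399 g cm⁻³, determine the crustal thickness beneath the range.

56.6 km

Root depth r = h ρ_c / (ρ_m − ρ_c) = 4.77 km × 2.778 / 0.621 = 21.34 km.
Total thickness = T + h + r = 30.5 km + 4.77 km + 21.34 km = 56.6 km.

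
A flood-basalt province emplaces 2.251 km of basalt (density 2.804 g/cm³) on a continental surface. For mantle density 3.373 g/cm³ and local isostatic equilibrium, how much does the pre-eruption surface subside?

1.87 km

Subaerial loading: s = t ρ_load / ρ_m.
s = 2.251 km × 2.804/3.373 = 1.87 km.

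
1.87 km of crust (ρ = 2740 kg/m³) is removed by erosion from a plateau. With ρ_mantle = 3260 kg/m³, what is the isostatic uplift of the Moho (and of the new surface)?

Unloading: uplift u = e ρ_c/ρ_m = 1.87 km × 2740/3260 = 1.57 km.

1.57 km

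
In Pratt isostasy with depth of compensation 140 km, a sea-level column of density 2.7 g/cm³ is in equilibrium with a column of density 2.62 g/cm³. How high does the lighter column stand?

ρ_ref D = ρ (D + h) → h = D (ρ_ref − ρ)/ρ.
h = 140 km × (2.7 − 2.62)/2.62 = 4.27 km.

4.27 km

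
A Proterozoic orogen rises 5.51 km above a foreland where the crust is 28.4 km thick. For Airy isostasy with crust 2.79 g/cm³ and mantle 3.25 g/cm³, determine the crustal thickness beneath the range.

67.3 km

Root depth r = h ρ_c / (ρ_m − ρ_c) = 5.51 km × 2.79 / 0.46 = 33.42 km.
Total thickness = T + h + r = 28.4 km + 5.51 km + 33.42 km = 67.3 km.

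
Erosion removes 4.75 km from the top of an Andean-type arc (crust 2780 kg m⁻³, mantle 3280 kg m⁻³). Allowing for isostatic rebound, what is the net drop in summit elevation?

0.724 km

Rebound u = e ρ_c/ρ_m = 4.75 km × 2780/3280 = 4.026 km.
Net surface drop = e − u = 4.75 km − 4.026 km = e (ρ_m − ρ_c)/ρ_m = 0.724 km.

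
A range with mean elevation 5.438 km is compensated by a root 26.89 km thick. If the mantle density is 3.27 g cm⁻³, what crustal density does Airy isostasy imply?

ρ_c h = (ρ_m − ρ_c) r → ρ_c (h + r) = ρ_m r → ρ_c = ρ_m r / (h + r).
ρ_c = 3.27 × 26.89 km / (5.438 km + 26.89 km) = 2.72 g cm⁻³.

2.72 g cm⁻³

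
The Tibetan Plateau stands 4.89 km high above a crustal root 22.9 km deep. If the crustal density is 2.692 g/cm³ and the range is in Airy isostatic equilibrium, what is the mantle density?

Airy balance: ρ_c h = (ρ_m − ρ_c) r → ρ_m = ρ_c (1 + h/r).
ρ_m = 2.692 × (1 + 4.89 km/22.9 km) = 3.27 g/cm³.

3.27 g/cm³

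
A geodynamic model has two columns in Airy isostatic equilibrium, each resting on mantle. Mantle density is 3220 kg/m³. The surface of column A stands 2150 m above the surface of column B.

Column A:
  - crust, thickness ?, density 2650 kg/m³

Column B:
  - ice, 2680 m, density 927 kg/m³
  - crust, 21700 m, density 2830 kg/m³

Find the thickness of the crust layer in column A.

37800 m

Take the compensation level at the base of the deeper column (depth z_c below the surface of column A) and equate Σ ρ_i t_i down to z_c; mantle fills any gap and the z_c terms cancel.
Column A: x×2650 + (z_c − 0 − x)×3220
Column B: 2150×0 + 2680×927 + 21700×2830 + (z_c − 2150 − 24380)×3220
The z_c×3220 term appears on both sides and cancels. Collect the known terms of each column as K = Σ(ρt)_known − 3220 × (depth of known layers): K_A = 0 − 3220×0 = 0; K_B = 63895360 − 3220×(2150 + 24380) = −21531240.
Balance: K_A − x×(3220 − 2650) = K_B, so x = (K_A − K_B)/(3220 − 2650) = 21531200/570 = 37800 m.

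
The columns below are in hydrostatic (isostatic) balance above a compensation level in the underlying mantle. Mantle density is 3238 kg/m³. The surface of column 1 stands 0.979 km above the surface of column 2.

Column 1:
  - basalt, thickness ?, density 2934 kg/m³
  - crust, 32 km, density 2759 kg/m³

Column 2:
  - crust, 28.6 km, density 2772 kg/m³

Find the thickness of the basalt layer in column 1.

Take the compensation level at the base of the deeper column (depth z_c below the surface of column 1) and equate Σ ρ_i t_i down to z_c; mantle fills any gap and the z_c terms cancel.
Column 1: x×2934 + 32×2759 + (z_c − 32 − x)×3238
Column 2: 0.979×0 + 28.6×2772 + (z_c − 0.979 − 28.6)×3238
The z_c×3238 term appears on both sides and cancels. Collect the known terms of each column as K = Σ(ρt)_known − 3238 × (depth of known layers): K_1 = 88288 − 3238×32 = −15328; K_2 = 79279.2 − 3238×(0.979 + 28.6) = −16497.602.
Balance: K_1 − x×(3238 − 2934) = K_2, so x = (K_1 − K_2)/(3238 − 2934) = 1169.6/304 = 3.85 km.

3.85 km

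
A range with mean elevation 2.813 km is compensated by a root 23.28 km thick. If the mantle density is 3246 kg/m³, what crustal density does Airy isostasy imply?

2900 kg/m³

ρ_c h = (ρ_m − ρ_c) r → ρ_c (h + r) = ρ_m r → ρ_c = ρ_m r / (h + r).
ρ_c = 3246 × 23.28 km / (2.813 km + 23.28 km) = 2900 kg/m³.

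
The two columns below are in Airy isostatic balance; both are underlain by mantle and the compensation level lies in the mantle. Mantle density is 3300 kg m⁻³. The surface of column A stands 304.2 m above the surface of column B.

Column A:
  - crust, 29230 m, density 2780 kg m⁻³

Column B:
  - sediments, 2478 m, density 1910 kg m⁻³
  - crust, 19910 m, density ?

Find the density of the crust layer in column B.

2760 kg m⁻³

Take the compensation level at the base of the deeper column (depth z_c below the surface of column A) and equate Σ ρ_i t_i down to z_c; mantle fills any gap and the z_c terms cancel.
Column A: 29230×2780 + (z_c − 29230)×3300
Column B: 304.2×0 + 2478×1910 + 19910×ρ + (z_c − 304.2 − 22388)×3300
The z_c×3300 term appears on both sides and cancels. Collect the known terms of each column as K = Σ(ρt)_known − 3300 × (depth of known layers): K_A = 81259400 − 3300×29230 = −15199600; K_B = 4732980 − 3300×(304.2 + 22388) = −70151280.
Balance: K_A = K_B + 19910×ρ, so ρ = (K_A − K_B)/19910 = 54951700/19910 = 2760 kg m⁻³.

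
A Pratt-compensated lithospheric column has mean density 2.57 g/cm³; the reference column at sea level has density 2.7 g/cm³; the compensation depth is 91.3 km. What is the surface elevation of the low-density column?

4.62 km

ρ_ref D = ρ (D + h) → h = D (ρ_ref − ρ)/ρ.
h = 91.3 km × (2.7 − 2.57)/2.57 = 4.62 km.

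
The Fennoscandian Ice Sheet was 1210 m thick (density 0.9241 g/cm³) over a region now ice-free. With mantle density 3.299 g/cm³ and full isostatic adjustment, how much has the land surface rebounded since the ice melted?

Removing the load lets mantle flow back in; uplift u satisfies ρ_ice t = ρ_m u.
u = t ρ_ice/ρ_m = 1210 m × 0.9241/3.299 = 339 m.

339 m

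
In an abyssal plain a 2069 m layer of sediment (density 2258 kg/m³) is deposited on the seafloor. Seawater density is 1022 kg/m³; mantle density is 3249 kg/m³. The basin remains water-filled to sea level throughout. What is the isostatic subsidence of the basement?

Submarine loading: the sediment displaces seawater, and the subsidence is in turn flooded, so s (ρ_m − ρ_w) = t (ρ_sed − ρ_w).
s = 2069 m × (2258 − 1022) / (3249 − 1022) = 1150 m.

1150 m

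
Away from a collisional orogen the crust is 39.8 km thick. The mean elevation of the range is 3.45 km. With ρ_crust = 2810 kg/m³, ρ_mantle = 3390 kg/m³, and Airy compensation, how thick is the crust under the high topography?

Root depth r = h ρ_c / (ρ_m − ρ_c) = 3.45 km × 2810 / 580 = 16.71 km.
Total thickness = T + h + r = 39.8 km + 3.45 km + 16.71 km = 60 km.

60 km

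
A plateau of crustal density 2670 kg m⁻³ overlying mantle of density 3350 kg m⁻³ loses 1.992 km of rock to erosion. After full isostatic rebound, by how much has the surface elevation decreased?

Rebound u = e ρ_c/ρ_m = 1.992 km × 2670/3350 = 1.588 km.
Net surface drop = e − u = 1.992 km − 1.588 km = e (ρ_m − ρ_c)/ρ_m = 0.404 km.

0.404 km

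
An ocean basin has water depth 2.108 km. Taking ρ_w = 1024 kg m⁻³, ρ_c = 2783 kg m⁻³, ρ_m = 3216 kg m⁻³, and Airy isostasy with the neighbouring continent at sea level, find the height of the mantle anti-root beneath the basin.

8.56 km

In Airy isostatic equilibrium: replacing crust with seawater at the top is compensated by replacing crust with mantle at the base: d (ρ_c − ρ_w) = a (ρ_m − ρ_c).
a = d (ρ_c − ρ_w)/(ρ_m − ρ_c) = 2.108 km × 1759/433 = 8.56 km.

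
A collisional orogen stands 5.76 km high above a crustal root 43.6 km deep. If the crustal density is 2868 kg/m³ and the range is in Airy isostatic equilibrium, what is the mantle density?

Airy balance: ρ_c h = (ρ_m − ρ_c) r → ρ_m = ρ_c (1 + h/r).
ρ_m = 2868 × (1 + 5.76 km/43.6 km) = 3250 kg/m³.

3250 kg/m³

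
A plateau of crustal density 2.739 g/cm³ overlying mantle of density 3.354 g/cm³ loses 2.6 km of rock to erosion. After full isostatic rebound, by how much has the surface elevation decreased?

0.477 km

Rebound u = e ρ_c/ρ_m = 2.6 km × 2.739/3.354 = 2.123 km.
Net surface drop = e − u = 2.6 km − 2.123 km = e (ρ_m − ρ_c)/ρ_m = 0.477 km.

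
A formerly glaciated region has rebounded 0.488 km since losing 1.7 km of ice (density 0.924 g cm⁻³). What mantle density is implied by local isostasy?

ρ_m = ρ_ice t / u = 0.924 × 1.7 km/0.488 km = 3.22 g cm⁻³.

3.22 g cm⁻³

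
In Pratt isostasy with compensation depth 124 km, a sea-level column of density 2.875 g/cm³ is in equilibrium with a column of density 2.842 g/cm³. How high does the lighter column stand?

1.44 km

ρ_ref D = ρ (D + h) → h = D (ρ_ref − ρ)/ρ.
h = 124 km × (2.875 − 2.842)/2.842 = 1.44 km.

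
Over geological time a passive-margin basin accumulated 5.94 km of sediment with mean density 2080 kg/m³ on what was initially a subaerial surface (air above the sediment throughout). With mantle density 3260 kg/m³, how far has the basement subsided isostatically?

Subaerial load: s = t ρ_sed / ρ_m = 5.94 km × 2080/3260 = 3.79 km.

3.79 km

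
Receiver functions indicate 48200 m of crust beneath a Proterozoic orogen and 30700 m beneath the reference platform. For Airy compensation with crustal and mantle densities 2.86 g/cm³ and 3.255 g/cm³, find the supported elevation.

2120 m

Excess crust Δ = 48200 m − 30700 m = 17500 m, split between elevation h and root r with h + r = Δ.
Airy balance ρ_c h = (ρ_m − ρ_c) r gives r = h ρ_c/(ρ_m − ρ_c), so h (1 + ρ_c/(ρ_m − ρ_c)) = Δ, i.e. h = Δ (ρ_m − ρ_c)/ρ_m.
h = 17500 m × 0.395/3.255 = 2120 m.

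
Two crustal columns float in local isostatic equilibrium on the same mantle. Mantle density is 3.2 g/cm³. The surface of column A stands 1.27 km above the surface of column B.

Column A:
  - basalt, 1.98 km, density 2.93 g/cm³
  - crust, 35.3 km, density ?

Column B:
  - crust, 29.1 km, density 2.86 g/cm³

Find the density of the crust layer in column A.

2.82 g/cm³

Take the compensation level at the base of the deeper column (depth z_c below the surface of column A) and equate Σ ρ_i t_i down to z_c; mantle fills any gap and the z_c terms cancel.
Column A: 1.98×2.93 + 35.3×ρ + (z_c − 37.28)×3.2
Column B: 1.27×0 + 29.1×2.86 + (z_c − 1.27 − 29.1)×3.2
The z_c×3.2 term appears on both sides and cancels. Collect the known terms of each column as K = Σ(ρt)_known − 3.2 × (depth of known layers): K_A = 5.8014 − 3.2×37.28 = −113.4946; K_B = 83.226 − 3.2×(1.27 + 29.1) = −13.958.
Balance: K_A + 35.3×ρ = K_B, so ρ = (K_B − K_A)/35.3 = 99.5366/35.3 = 2.82 g/cm³.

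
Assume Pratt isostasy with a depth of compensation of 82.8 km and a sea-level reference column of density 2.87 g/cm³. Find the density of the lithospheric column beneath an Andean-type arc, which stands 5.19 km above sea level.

Pratt balance: ρ_ref D = ρ (D + h).
ρ = ρ_ref D/(D + h) = 2.87 × 82.8 km/(82.8 km + 5.19 km) = 2.7 g/cm³.

2.7 g/cm³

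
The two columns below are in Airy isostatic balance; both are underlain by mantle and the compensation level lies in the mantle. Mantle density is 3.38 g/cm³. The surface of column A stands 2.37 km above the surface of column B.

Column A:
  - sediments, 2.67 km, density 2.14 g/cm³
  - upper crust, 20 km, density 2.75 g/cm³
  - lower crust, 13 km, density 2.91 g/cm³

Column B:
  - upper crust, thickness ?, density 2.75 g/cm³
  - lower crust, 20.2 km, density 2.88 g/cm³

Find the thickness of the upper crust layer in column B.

Take the compensation level at the base of the deeper column (depth z_c below the surface of column A) and equate Σ ρ_i t_i down to z_c; mantle fills any gap and the z_c terms cancel.
Column A: 2.67×2.14 + 20×2.75 + 13×2.91 + (z_c − 35.67)×3.38
Column B: 2.37×0 + x×2.75 + 20.2×2.88 + (z_c − 2.37 − 20.2 − x)×3.38
The z_c×3.38 term appears on both sides and cancels. Collect the known terms of each column as K = Σ(ρt)_known − 3.38 × (depth of known layers): K_A = 98.5438 − 3.38×35.67 = −22.0208; K_B = 58.176 − 3.38×(2.37 + 20.2) = −18.1106.
Balance: K_A = K_B − x×(3.38 − 2.75), so x = (K_B − K_A)/(3.38 − 2.75) = 3.9102/0.63 = 6.21 km.

6.21 km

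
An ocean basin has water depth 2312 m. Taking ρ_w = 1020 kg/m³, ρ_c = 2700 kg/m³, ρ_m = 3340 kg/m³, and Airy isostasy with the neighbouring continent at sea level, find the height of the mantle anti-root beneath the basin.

For local isostatic compensation: replacing crust with seawater at the top is compensated by replacing crust with mantle at the base: d (ρ_c − ρ_w) = a (ρ_m − ρ_c).
a = d (ρ_c − ρ_w)/(ρ_m − ρ_c) = 2312 m × 1680/640 = 6070 m.

6070 m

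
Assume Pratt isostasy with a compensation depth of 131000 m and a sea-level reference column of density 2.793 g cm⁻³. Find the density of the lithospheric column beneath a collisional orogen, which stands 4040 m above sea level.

2.71 g cm⁻³

Pratt balance: ρ_ref D = ρ (D + h).
ρ = ρ_ref D/(D + h) = 2.793 × 131000 m/(131000 m + 4040 m) = 2.71 g cm⁻³.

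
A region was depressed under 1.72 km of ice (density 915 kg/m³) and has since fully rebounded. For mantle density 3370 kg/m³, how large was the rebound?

Removing the load lets mantle flow back in; uplift u satisfies ρ_ice t = ρ_m u.
u = t ρ_ice/ρ_m = 1.72 km × 915/3370 = 0.467 km.

0.467 km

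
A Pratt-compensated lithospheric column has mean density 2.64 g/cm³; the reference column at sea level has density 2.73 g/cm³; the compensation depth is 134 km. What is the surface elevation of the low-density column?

4.57 km

ρ_ref D = ρ (D + h) → h = D (ρ_ref − ρ)/ρ.
h = 134 km × (2.73 − 2.64)/2.64 = 4.57 km.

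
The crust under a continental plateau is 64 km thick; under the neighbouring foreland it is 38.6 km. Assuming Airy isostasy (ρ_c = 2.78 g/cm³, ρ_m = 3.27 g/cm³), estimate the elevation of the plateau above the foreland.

Excess crust Δ = 64 km − 38.6 km = 25.4 km, split between elevation h and root r with h + r = Δ.
Airy balance ρ_c h = (ρ_m − ρ_c) r gives r = h ρ_c/(ρ_m − ρ_c), so h (1 + ρ_c/(ρ_m − ρ_c)) = Δ, i.e. h = Δ (ρ_m − ρ_c)/ρ_m.
h = 25.4 km × 0.49/3.27 = 3.81 km.

3.81 km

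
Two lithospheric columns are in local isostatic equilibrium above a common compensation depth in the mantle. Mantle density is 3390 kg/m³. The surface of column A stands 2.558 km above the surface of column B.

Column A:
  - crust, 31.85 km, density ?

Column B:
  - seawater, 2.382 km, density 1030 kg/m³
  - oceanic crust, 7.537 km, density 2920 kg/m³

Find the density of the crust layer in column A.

2830 kg/m³

Take the compensation level at the base of the deeper column (depth z_c below the surface of column A) and equate Σ ρ_i t_i down to z_c; mantle fills any gap and the z_c terms cancel.
Column A: 31.85×ρ + (z_c − 31.85)×3390
Column B: 2.558×0 + 2.382×1030 + 7.537×2920 + (z_c − 2.558 − 9.919)×3390
The z_c×3390 term appears on both sides and cancels. Collect the known terms of each column as K = Σ(ρt)_known − 3390 × (depth of known layers): K_A = 0 − 3390×31.85 = −107971.5; K_B = 24461.5 − 3390×(2.558 + 9.919) = −17835.53.
Balance: K_A + 31.85×ρ = K_B, so ρ = (K_B − K_A)/31.85 = 90136/31.85 = 2830 kg/m³.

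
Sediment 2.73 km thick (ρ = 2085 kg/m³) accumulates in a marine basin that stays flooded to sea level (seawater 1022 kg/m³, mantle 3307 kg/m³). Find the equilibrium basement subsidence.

1.27 km

Submarine loading: the sediment displaces seawater, and the subsidence is in turn flooded, so s (ρ_m − ρ_w) = t (ρ_sed − ρ_w).
s = 2.73 km × (2085 − 1022) / (3307 − 1022) = 1.27 km.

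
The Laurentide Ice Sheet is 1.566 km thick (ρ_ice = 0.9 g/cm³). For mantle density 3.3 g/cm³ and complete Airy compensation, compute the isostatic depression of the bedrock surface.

0.427 km

Equating mass per unit area of the two columns: the ice load ρ_ice t is balanced by mantle displaced below, ρ_m s.
s = t ρ_ice / ρ_m = 1.566 km × 0.9/3.3 = 0.427 km.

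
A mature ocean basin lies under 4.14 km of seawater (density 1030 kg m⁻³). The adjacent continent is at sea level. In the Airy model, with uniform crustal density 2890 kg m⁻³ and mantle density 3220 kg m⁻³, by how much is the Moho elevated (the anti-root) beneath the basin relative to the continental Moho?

23.3 km

In Airy isostatic equilibrium: replacing crust with seawater at the top is compensated by replacing crust with mantle at the base: d (ρ_c − ρ_w) = a (ρ_m − ρ_c).
a = d (ρ_c − ρ_w)/(ρ_m − ρ_c) = 4.14 km × 1860/330 = 23.3 km.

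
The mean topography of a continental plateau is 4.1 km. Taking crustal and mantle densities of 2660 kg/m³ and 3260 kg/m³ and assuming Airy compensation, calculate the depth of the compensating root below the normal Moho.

18.2 km

In Airy isostatic equilibrium: the weight of the topography is balanced by the buoyancy of the root, ρ_c h = (ρ_m − ρ_c) r.
r = h · ρ_c / (ρ_m − ρ_c) = 4.1 km × 2660 / (3260 − 2660) = 18.2 km.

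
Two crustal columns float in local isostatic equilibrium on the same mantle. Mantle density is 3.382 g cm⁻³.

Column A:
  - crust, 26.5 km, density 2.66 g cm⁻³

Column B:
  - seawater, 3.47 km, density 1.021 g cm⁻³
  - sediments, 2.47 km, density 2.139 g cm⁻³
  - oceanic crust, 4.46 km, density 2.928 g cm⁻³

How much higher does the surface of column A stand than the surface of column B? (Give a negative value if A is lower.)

For any compensation level in the mantle, the mantle terms cancel and isostasy reduces to e = (Σt_A − Σt_B) − (Σ(ρt)_A − Σ(ρt)_B) / ρ_m.
Σt_A = 26.5 km; Σt_B = 10.4 km; Σ(ρt)_A = 70.49; Σ(ρt)_B = 21.88508 (in km·g cm⁻³).
e = (26.5 − 10.4) − (70.49 − 21.88508) / 3.382 = 1.73 km.

1.73 km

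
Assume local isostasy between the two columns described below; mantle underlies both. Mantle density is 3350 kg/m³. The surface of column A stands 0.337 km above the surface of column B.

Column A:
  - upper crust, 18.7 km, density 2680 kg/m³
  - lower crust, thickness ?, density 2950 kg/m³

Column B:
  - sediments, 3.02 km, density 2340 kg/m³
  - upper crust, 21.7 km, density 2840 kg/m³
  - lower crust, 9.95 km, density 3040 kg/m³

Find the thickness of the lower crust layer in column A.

Take the compensation level at the base of the deeper column (depth z_c below the surface of column A) and equate Σ ρ_i t_i down to z_c; mantle fills any gap and the z_c terms cancel.
Column A: 18.7×2680 + x×2950 + (z_c − 18.7 − x)×3350
Column B: 0.337×0 + 3.02×2340 + 21.7×2840 + 9.95×3040 + (z_c − 0.337 − 34.67)×3350
The z_c×3350 term appears on both sides and cancels. Collect the known terms of each column as K = Σ(ρt)_known − 3350 × (depth of known layers): K_A = 50116 − 3350×18.7 = −12529; K_B = 98942.8 − 3350×(0.337 + 34.67) = −18330.65.
Balance: K_A − x×(3350 − 2950) = K_B, so x = (K_A − K_B)/(3350 − 2950) = 5801.65/400 = 14.5 km.

14.5 km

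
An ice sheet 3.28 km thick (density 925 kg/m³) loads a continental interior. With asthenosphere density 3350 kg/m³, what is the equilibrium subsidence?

In Airy isostatic equilibrium: the ice load ρ_ice t is balanced by mantle displaced below, ρ_m s.
s = t ρ_ice / ρ_m = 3.28 km × 925/3350 = 0.906 km.

0.906 km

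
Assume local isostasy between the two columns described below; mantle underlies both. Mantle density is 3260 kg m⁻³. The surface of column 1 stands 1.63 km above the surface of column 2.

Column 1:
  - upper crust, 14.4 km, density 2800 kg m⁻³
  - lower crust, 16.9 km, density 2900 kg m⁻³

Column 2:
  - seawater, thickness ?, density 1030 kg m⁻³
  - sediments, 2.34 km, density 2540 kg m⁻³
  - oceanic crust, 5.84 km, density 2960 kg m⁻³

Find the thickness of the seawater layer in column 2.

1.77 km

Take the compensation level at the base of the deeper column (depth z_c below the surface of column 1) and equate Σ ρ_i t_i down to z_c; mantle fills any gap and the z_c terms cancel.
Column 1: 14.4×2800 + 16.9×2900 + (z_c − 31.3)×3260
Column 2: 1.63×0 + x×1030 + 2.34×2540 + 5.84×2960 + (z_c − 1.63 − 8.18 − x)×3260
The z_c×3260 term appears on both sides and cancels. Collect the known terms of each column as K = Σ(ρt)_known − 3260 × (depth of known layers): K_1 = 89330 − 3260×31.3 = −12708; K_2 = 23230 − 3260×(1.63 + 8.18) = −8750.6.
Balance: K_1 = K_2 − x×(3260 − 1030), so x = (K_2 − K_1)/(3260 − 1030) = 3957.4/2230 = 1.77 km.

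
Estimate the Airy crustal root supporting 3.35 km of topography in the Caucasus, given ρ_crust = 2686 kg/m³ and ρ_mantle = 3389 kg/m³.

12.8 km

By Archimedes' principle applied to the lithosphere: the weight of the topography is balanced by the buoyancy of the root, ρ_c h = (ρ_m − ρ_c) r.
r = h · ρ_c / (ρ_m − ρ_c) = 3.35 km × 2686 / (3389 − 2686) = 12.8 km.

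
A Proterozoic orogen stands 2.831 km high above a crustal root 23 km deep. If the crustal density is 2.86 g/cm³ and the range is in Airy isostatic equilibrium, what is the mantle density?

3.21 g/cm³

Airy balance: ρ_c h = (ρ_m − ρ_c) r → ρ_m = ρ_c (1 + h/r).
ρ_m = 2.86 × (1 + 2.831 km/23 km) = 3.21 g/cm³.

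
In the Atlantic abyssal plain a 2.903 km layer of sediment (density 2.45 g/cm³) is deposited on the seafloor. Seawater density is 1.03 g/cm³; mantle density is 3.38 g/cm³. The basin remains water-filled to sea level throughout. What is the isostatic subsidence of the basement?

1.75 km

Submarine loading: the sediment displaces seawater, and the subsidence is in turn flooded, so s (ρ_m − ρ_w) = t (ρ_sed − ρ_w).
s = 2.903 km × (2.45 − 1.03) / (3.38 − 1.03) = 1.75 km.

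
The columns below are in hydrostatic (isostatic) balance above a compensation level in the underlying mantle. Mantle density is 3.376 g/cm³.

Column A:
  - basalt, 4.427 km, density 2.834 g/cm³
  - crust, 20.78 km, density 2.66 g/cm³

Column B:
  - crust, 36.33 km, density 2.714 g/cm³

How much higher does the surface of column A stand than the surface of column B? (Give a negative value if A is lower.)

For any compensation level in the mantle, the mantle terms cancel and isostasy reduces to e = (Σt_A − Σt_B) − (Σ(ρt)_A − Σ(ρt)_B) / ρ_m.
Σt_A = 25.207 km; Σt_B = 36.33 km; Σ(ρt)_A = 67.820918; Σ(ρt)_B = 98.59962 (in km·g/cm³).
e = (25.207 − 36.33) − (67.820918 − 98.59962) / 3.376 = −2.01 km.

−2.01 km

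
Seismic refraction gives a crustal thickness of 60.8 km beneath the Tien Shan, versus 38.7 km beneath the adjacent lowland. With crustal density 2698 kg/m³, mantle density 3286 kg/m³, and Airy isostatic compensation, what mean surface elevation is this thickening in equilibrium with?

Excess crust Δ = 60.8 km − 38.7 km = 22.1 km, split between elevation h and root r with h + r = Δ.
Airy balance ρ_c h = (ρ_m − ρ_c) r gives r = h ρ_c/(ρ_m − ρ_c), so h (1 + ρ_c/(ρ_m − ρ_c)) = Δ, i.e. h = Δ (ρ_m − ρ_c)/ρ_m.
h = 22.1 km × 588/3286 = 3.95 km.

3.95 km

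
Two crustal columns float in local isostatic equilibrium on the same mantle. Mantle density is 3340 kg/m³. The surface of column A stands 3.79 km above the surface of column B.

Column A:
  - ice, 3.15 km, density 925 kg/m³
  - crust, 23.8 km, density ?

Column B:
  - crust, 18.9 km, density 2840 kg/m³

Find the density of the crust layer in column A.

Take the compensation level at the base of the deeper column (depth z_c below the surface of column A) and equate Σ ρ_i t_i down to z_c; mantle fills any gap and the z_c terms cancel.
Column A: 3.15×925 + 23.8×ρ + (z_c − 26.95)×3340
Column B: 3.79×0 + 18.9×2840 + (z_c − 3.79 − 18.9)×3340
The z_c×3340 term appears on both sides and cancels. Collect the known terms of each column as K = Σ(ρt)_known − 3340 × (depth of known layers): K_A = 2913.75 − 3340×26.95 = −87099.25; K_B = 53676 − 3340×(3.79 + 18.9) = −22108.6.
Balance: K_A + 23.8×ρ = K_B, so ρ = (K_B − K_A)/23.8 = 64990.7/23.8 = 2730 kg/m³.

2730 kg/m³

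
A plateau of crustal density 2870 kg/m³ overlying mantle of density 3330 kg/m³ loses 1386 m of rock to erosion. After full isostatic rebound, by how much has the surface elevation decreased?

Rebound u = e ρ_c/ρ_m = 1386 m × 2870/3330 = 1195 m.
Net surface drop = e − u = 1386 m − 1195 m = e (ρ_m − ρ_c)/ρ_m = 191 m.

191 m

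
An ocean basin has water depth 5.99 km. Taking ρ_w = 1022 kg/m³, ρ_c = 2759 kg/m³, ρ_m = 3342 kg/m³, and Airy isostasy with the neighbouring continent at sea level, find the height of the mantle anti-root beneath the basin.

17.8 km

Equating mass per unit area of the two columns: replacing crust with seawater at the top is compensated by replacing crust with mantle at the base: d (ρ_c − ρ_w) = a (ρ_m − ρ_c).
a = d (ρ_c − ρ_w)/(ρ_m − ρ_c) = 5.99 km × 1737/583 = 17.8 km.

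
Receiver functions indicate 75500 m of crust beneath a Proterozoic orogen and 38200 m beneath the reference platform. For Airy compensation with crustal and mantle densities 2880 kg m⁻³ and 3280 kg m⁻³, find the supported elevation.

4550 m

Excess crust Δ = 75500 m − 38200 m = 37300 m, split between elevation h and root r with h + r = Δ.
Airy balance ρ_c h = (ρ_m − ρ_c) r gives r = h ρ_c/(ρ_m − ρ_c), so h (1 + ρ_c/(ρ_m − ρ_c)) = Δ, i.e. h = Δ (ρ_m − ρ_c)/ρ_m.
h = 37300 m × 400/3280 = 4550 m.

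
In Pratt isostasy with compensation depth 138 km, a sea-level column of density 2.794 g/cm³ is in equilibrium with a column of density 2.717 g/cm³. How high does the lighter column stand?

ρ_ref D = ρ (D + h) → h = D (ρ_ref − ρ)/ρ.
h = 138 km × (2.794 − 2.717)/2.717 = 3.91 km.

3.91 km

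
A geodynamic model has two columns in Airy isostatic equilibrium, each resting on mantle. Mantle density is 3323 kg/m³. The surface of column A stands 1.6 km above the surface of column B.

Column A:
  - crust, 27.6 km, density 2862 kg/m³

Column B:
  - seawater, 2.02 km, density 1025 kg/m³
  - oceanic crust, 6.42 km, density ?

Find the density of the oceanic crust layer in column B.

Take the compensation level at the base of the deeper column (depth z_c below the surface of column A) and equate Σ ρ_i t_i down to z_c; mantle fills any gap and the z_c terms cancel.
Column A: 27.6×2862 + (z_c − 27.6)×3323
Column B: 1.6×0 + 2.02×1025 + 6.42×ρ + (z_c − 1.6 − 8.44)×3323
The z_c×3323 term appears on both sides and cancels. Collect the known terms of each column as K = Σ(ρt)_known − 3323 × (depth of known layers): K_A = 78991.2 − 3323×27.6 = −12723.6; K_B = 2070.5 − 3323×(1.6 + 8.44) = −31292.42.
Balance: K_A = K_B + 6.42×ρ, so ρ = (K_A − K_B)/6.42 = 18568.8/6.42 = 2890 kg/m³.

2890 kg/m³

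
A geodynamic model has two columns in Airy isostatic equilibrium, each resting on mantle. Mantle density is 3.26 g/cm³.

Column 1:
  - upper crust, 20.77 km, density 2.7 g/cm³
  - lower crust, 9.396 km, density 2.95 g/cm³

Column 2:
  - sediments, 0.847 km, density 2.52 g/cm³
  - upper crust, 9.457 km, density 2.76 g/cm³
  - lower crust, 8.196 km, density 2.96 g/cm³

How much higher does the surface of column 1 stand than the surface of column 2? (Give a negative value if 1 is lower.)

For any compensation level in the mantle, the mantle terms cancel and isostasy reduces to e = (Σt_1 − Σt_2) − (Σ(ρt)_1 − Σ(ρt)_2) / ρ_m.
Σt_1 = 30.166 km; Σt_2 = 18.5 km; Σ(ρt)_1 = 83.7972; Σ(ρt)_2 = 52.49592 (in km·g/cm³).
e = (30.166 − 18.5) − (83.7972 − 52.49592) / 3.26 = 2.06 km.

2.06 km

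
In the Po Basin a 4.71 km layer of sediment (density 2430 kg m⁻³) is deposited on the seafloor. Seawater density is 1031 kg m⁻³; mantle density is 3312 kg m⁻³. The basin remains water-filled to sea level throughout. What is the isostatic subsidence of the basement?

Submarine loading: the sediment displaces seawater, and the subsidence is in turn flooded, so s (ρ_m − ρ_w) = t (ρ_sed − ρ_w).
s = 4.71 km × (2430 − 1031) / (3312 − 1031) = 2.89 km.

2.89 km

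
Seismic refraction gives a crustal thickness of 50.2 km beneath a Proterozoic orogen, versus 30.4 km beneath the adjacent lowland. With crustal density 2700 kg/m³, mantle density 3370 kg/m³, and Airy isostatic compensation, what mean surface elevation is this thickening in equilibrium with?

3.94 km

Excess crust Δ = 50.2 km − 30.4 km = 19.8 km, split between elevation h and root r with h + r = Δ.
Airy balance ρ_c h = (ρ_m − ρ_c) r gives r = h ρ_c/(ρ_m − ρ_c), so h (1 + ρ_c/(ρ_m − ρ_c)) = Δ, i.e. h = Δ (ρ_m − ρ_c)/ρ_m.
h = 19.8 km × 670/3370 = 3.94 km.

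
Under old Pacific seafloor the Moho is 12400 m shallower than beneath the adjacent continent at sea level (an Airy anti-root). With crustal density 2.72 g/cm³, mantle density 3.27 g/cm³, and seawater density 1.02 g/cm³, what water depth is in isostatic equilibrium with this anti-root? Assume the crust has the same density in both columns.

Replacing a thickness d of crust by seawater at the top must be balanced by replacing crust with mantle at the base: d (ρ_c − ρ_w) = a (ρ_m − ρ_c).
d = a (ρ_m − ρ_c)/(ρ_c − ρ_w) = 12400 m × 0.55/1.7 = 4010 m.

4010 m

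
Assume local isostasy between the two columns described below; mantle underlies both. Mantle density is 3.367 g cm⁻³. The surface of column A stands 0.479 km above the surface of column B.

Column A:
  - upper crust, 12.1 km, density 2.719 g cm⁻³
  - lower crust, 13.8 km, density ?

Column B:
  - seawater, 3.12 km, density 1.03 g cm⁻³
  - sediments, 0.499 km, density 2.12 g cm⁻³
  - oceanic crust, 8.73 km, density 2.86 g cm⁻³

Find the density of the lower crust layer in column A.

2.92 g cm⁻³

Take the compensation level at the base of the deeper column (depth z_c below the surface of column A) and equate Σ ρ_i t_i down to z_c; mantle fills any gap and the z_c terms cancel.
Column A: 12.1×2.719 + 13.8×ρ + (z_c − 25.9)×3.367
Column B: 0.479×0 + 3.12×1.03 + 0.499×2.12 + 8.73×2.86 + (z_c − 0.479 − 12.349)×3.367
The z_c×3.367 term appears on both sides and cancels. Collect the known terms of each column as K = Σ(ρt)_known − 3.367 × (depth of known layers): K_A = 32.8999 − 3.367×25.9 = −54.3054; K_B = 29.23928 − 3.367×(0.479 + 12.349) = −13.952596.
Balance: K_A + 13.8×ρ = K_B, so ρ = (K_B − K_A)/13.8 = 40.3528/13.8 = 2.92 g cm⁻³.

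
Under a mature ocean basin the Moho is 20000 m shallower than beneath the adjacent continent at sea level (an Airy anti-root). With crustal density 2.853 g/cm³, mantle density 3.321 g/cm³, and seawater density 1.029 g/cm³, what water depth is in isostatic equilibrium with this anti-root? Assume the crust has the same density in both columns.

Replacing a thickness d of crust by seawater at the top must be balanced by replacing crust with mantle at the base: d (ρ_c − ρ_w) = a (ρ_m − ρ_c).
d = a (ρ_m − ρ_c)/(ρ_c − ρ_w) = 20000 m × 0.468/1.824 = 5130 m.

5130 m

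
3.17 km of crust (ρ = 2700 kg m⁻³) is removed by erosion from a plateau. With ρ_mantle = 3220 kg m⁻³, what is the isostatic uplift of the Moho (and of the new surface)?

Unloading: uplift u = e ρ_c/ρ_m = 3.17 km × 2700/3220 = 2.66 km.

2.66 km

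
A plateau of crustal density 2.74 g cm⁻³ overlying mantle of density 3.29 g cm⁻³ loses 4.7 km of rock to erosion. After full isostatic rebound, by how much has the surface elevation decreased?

Rebound u = e ρ_c/ρ_m = 4.7 km × 2.74/3.29 = 3.914 km.
Net surface drop = e − u = 4.7 km − 3.914 km = e (ρ_m − ρ_c)/ρ_m = 0.786 km.

0.786 km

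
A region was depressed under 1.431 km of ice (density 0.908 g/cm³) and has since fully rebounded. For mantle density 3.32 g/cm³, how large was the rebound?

0.391 km

Removing the load lets mantle flow back in; uplift u satisfies ρ_ice t = ρ_m u.
u = t ρ_ice/ρ_m = 1.431 km × 0.908/3.32 = 0.391 km.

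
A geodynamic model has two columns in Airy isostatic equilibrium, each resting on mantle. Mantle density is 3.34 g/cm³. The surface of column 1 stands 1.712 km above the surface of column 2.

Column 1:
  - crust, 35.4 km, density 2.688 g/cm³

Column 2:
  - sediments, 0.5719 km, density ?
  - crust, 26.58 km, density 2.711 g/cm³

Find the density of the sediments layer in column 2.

2.21 g/cm³

Take the compensation level at the base of the deeper column (depth z_c below the surface of column 1) and equate Σ ρ_i t_i down to z_c; mantle fills any gap and the z_c terms cancel.
Column 1: 35.4×2.688 + (z_c − 35.4)×3.34
Column 2: 1.712×0 + 0.5719×ρ + 26.58×2.711 + (z_c − 1.712 − 27.1519)×3.34
The z_c×3.34 term appears on both sides and cancels. Collect the known terms of each column as K = Σ(ρt)_known − 3.34 × (depth of known layers): K_1 = 95.1552 − 3.34×35.4 = −23.0808; K_2 = 72.05838 − 3.34×(1.712 + 27.1519) = −24.347046.
Balance: K_1 = K_2 + 0.5719×ρ, so ρ = (K_1 − K_2)/0.5719 = 1.26625/0.5719 = 2.21 g/cm³.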